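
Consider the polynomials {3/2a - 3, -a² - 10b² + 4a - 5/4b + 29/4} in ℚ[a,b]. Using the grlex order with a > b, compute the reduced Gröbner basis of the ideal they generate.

G = {b² + ⅛b - 9/8, a - 2}

The reduced Gröbner basis is the canonical form of the ideal for this ordering.

f_1 = 3/2a - 3, LT = a.
f_2 = -a² - 10b² + 4a - 5/4b + 29/4, LT = a².

S(f_1,f_2): lcm = a². S = -10b² + 2a - 5/4b + 29/4.
  reduce S modulo (f_1, f_2):
  remainder -10b² - 5/4b + 45/4 ≠ 0; add g_3 = -10b² - 5/4b + 45/4 to the basis.

The other S-polynomials (S(f_1,g_3), S(f_2,g_3)) all reduce to 0 modulo the current basis, so we have a Gröbner basis.
Inter-reduce: drop elements whose leading term is divisible by another's, tail-reduce, and make monic.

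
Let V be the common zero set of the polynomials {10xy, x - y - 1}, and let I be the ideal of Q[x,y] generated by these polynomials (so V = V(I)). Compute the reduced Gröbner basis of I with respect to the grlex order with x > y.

f_1 = 10xy, LT = xy.
f_2 = x - y - 1, LT = x.

S(f_1,f_2): lcm = xy. S = y^{2} + y.
  leading term y^{2}: no divisor's leading term divides it; move y^{2} to the remainder.
  leading term y: no divisor's leading term divides it; move y to the remainder.
  remainder y^{2} + y ≠ 0; add g_3 = y^{2} + y to the basis.

The other S-polynomials (S(f_1,g_3), S(f_2,g_3)) all reduce to 0 modulo the current basis, so we have a Gröbner basis.
Inter-reduce: drop elements whose leading term is divisible by another's, tail-reduce, and make monic.

G = {y^{2} + y, x - y - 1}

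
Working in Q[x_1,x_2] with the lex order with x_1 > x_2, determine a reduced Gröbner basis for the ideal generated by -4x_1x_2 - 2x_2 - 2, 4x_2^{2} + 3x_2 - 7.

f_1 = -4x_1x_2 - 2x_2 - 2, LT = x_1x_2.
f_2 = 4x_2^{2} + 3x_2 - 7, LT = x_2^{2}.

S(f_1,f_2): lcm = x_1x_2^{2}. S = -\tfrac{3}{4}x_1x_2 + \tfrac{7}{4}x_1 + \tfrac{1}{2}x_2^{2} + \tfrac{1}{2}x_2.
  leading term x_1x_2: subtract (\tfrac{3}{16})·f_1 from -\tfrac{3}{4}x_1x_2 + \tfrac{7}{4}x_1 + \tfrac{1}{2}x_2^{2} + \tfrac{1}{2}x_2 → \tfrac{7}{4}x_1 + \tfrac{1}{2}x_2^{2} + \tfrac{7}{8}x_2 + \tfrac{3}{8}
  leading term x_1: no divisor's leading term divides it; move \tfrac{7}{4}x_1 to the remainder.
  leading term x_2^{2}: subtract (\tfrac{1}{8})·f_2 from \tfrac{1}{2}x_2^{2} + \tfrac{7}{8}x_2 + \tfrac{3}{8} → \tfrac{1}{2}x_2 + \tfrac{5}{4}
  leading term x_2: no divisor's leading term divides it; move \tfrac{1}{2}x_2 to the remainder.
  leading term 1: no divisor's leading term divides it; move \tfrac{5}{4} to the remainder.
  remainder \tfrac{7}{4}x_1 + \tfrac{1}{2}x_2 + \tfrac{5}{4} ≠ 0; add g_3 = \tfrac{7}{4}x_1 + \tfrac{1}{2}x_2 + \tfrac{5}{4} to the basis.

S(f_1,g_3): lcm = x_1x_2. S = -\tfrac{2}{7}x_2^{2} - \tfrac{3}{14}x_2 + \tfrac{1}{2}.
  leading term x_2^{2}: subtract (-\tfrac{1}{14})·f_2 from -\tfrac{2}{7}x_2^{2} - \tfrac{3}{14}x_2 + \tfrac{1}{2} → 0
  remainder 0.

S(f_2,g_3): leading monomials are coprime, so the S-polynomial reduces to 0 (Buchberger's first criterion).
Every S-polynomial of the final basis reduces to 0, so we have a Gröbner basis.
Inter-reduce: drop elements whose leading term is divisible by another's, tail-reduce, and make monic.

G = {x_1 + \tfrac{2}{7}x_2 + \tfrac{5}{7}, x_2^{2} + \tfrac{3}{4}x_2 - \tfrac{7}{4}}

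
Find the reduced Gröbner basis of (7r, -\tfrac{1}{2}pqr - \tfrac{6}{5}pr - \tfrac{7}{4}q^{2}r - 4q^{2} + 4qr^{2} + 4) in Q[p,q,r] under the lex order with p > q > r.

f_1 = 7r, LT = r.
f_2 = -\tfrac{1}{2}pqr - \tfrac{6}{5}pr - \tfrac{7}{4}q^{2}r - 4q^{2} + 4qr^{2} + 4, LT = pqr.

S(f_1,f_2): lcm = pqr. S = -\tfrac{12}{5}pr - \tfrac{7}{2}q^{2}r - 8q^{2} + 8qr^{2} + 8.
  leading term pr: subtract (-\tfrac{12}{35}p)·f_1 from -\tfrac{12}{5}pr - \tfrac{7}{2}q^{2}r - 8q^{2} + 8qr^{2} + 8 → -\tfrac{7}{2}q^{2}r - 8q^{2} + 8qr^{2} + 8
  leading term q^{2}r: subtract (-\tfrac{1}{2}q^{2})·f_1 from -\tfrac{7}{2}q^{2}r - 8q^{2} + 8qr^{2} + 8 → -8q^{2} + 8qr^{2} + 8
  leading term q^{2}: no divisor's leading term divides it; move -8q^{2} to the remainder.
  leading term qr^{2}: subtract (\tfrac{8}{7}qr)·f_1 from 8qr^{2} + 8 → 8
  leading term 1: no divisor's leading term divides it; move 8 to the remainder.
  remainder -8q^{2} + 8 ≠ 0; add g_3 = -8q^{2} + 8 to the basis.

The other S-polynomials (S(f_1,g_3), S(f_2,g_3)) all reduce to 0 modulo the current basis, so we have a Gröbner basis.
Inter-reduce: drop elements whose leading term is divisible by another's, tail-reduce, and make monic.

G = {q^{2} - 1, r}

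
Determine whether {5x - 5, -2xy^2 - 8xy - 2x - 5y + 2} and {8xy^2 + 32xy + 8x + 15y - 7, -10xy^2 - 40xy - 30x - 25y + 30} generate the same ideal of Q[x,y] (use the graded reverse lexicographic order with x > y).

Two ideals are equal iff their reduced Gröbner bases coincide (the reduced basis is unique for a fixed ordering).
Buchberger on the first generating set:
f_1 = 5x - 5, LT = x.
f_2 = -2xy^2 - 8xy - 2x - 5y + 2, LT = xy^2.

S(f_1,f_2): lcm = xy^2. S = -4xy - y^2 - x - 5/2y + 1.
  leading term xy: subtract (-4/5y)·f_1 from -4xy - y^2 - x - 5/2y + 1 → -y^2 - x - 13/2y + 1
  leading term y^2: no divisor's leading term divides it; move -y^2 to the remainder.
  leading term x: subtract (-1/5)·f_1 from -x - 13/2y + 1 → -13/2y
  leading term y: no divisor's leading term divides it; move -13/2y to the remainder.
  remainder -y^2 - 13/2y ≠ 0; add g_3 = -y^2 - 13/2y to the basis.

S(f_1,g_3): leading monomials are coprime, so the S-polynomial reduces to 0 (Buchberger's first criterion).
S(f_2,g_3): lcm = xy^2. S = -5/2xy + x + 5/2y - 1.
  leading term xy: subtract (-1/2y)·f_1 from -5/2xy + x + 5/2y - 1 → x - 1
  leading term x: subtract (1/5)·f_1 from x - 1 → 0
  remainder 0.

Every S-polynomial of the final basis reduces to 0, so we have a Gröbner basis.
Inter-reduce: drop elements whose leading term is divisible by another's, tail-reduce, and make monic.
Reduced Gröbner basis: {y^2 + 13/2y, x - 1}.

Buchberger on the second generating set:
h_1 = 8xy^2 + 32xy + 8x + 15y - 7, LT = xy^2.
h_2 = -10xy^2 - 40xy - 30x - 25y + 30, LT = xy^2.

S(h_1,h_2): lcm = xy^2. S = -2x - 5/8y + 17/8.
  leading term x: no divisor's leading term divides it; move -2x to the remainder.
  leading term y: no divisor's leading term divides it; move -5/8y to the remainder.
  leading term 1: no divisor's leading term divides it; move 17/8 to the remainder.
  remainder -2x - 5/8y + 17/8 ≠ 0; add k_3 = -2x - 5/8y + 17/8 to the basis.

S(h_1,k_3): lcm = xy^2. S = -5/16y^3 + 4xy + 17/16y^2 + x + 15/8y - 7/8.
  leading term y^3: no divisor's leading term divides it; move -5/16y^3 to the remainder.
  leading term xy: subtract (-2y)·k_3 from 4xy + 17/16y^2 + x + 15/8y - 7/8 → -3/16y^2 + x + 49/8y - 7/8
  leading term y^2: no divisor's leading term divides it; move -3/16y^2 to the remainder.
  leading term x: subtract (-1/2)·k_3 from x + 49/8y - 7/8 → 93/16y + 3/16
  leading term y: no divisor's leading term divides it; move 93/16y to the remainder.
  leading term 1: no divisor's leading term divides it; move 3/16 to the remainder.
  remainder -5/16y^3 - 3/16y^2 + 93/16y + 3/16 ≠ 0; add k_4 = -5/16y^3 - 3/16y^2 + 93/16y + 3/16 to the basis.

S(h_2,k_3): lcm = xy^2. S = -5/16y^3 + 4xy + 17/16y^2 + 3x + 5/2y - 3.
  leading term y^3: subtract (1)·k_4 from -5/16y^3 + 4xy + 17/16y^2 + 3x + 5/2y - 3 → 4xy + 5/4y^2 + 3x - 53/16y - 51/16
  leading term xy: subtract (-2y)·k_3 from 4xy + 5/4y^2 + 3x - 53/16y - 51/16 → 3x + 15/16y - 51/16
  leading term x: subtract (-3/2)·k_3 from 3x + 15/16y - 51/16 → 0
  remainder 0.

S(h_1,k_4): lcm = xy^3. S = 17/5xy^2 + 98/5xy + 15/8y^2 + 3/5x - 7/8y.
  leading term xy^2: subtract (17/40)·h_1 from 17/5xy^2 + 98/5xy + 15/8y^2 + 3/5x - 7/8y → 6xy + 15/8y^2 - 14/5x - 29/4y + 119/40
  leading term xy: subtract (-3y)·k_3 from 6xy + 15/8y^2 - 14/5x - 29/4y + 119/40 → -14/5x - 7/8y + 119/40
  leading term x: subtract (7/5)·k_3 from -14/5x - 7/8y + 119/40 → 0
  remainder 0.

S(h_2,k_4): lcm = xy^3. S = 17/5xy^2 + 108/5xy + 5/2y^2 + 3/5x - 3y.
  leading term xy^2: subtract (17/40)·h_1 from 17/5xy^2 + 108/5xy + 5/2y^2 + 3/5x - 3y → 8xy + 5/2y^2 - 14/5x - 75/8y + 119/40
  leading term xy: subtract (-4y)·k_3 from 8xy + 5/2y^2 - 14/5x - 75/8y + 119/40 → -14/5x - 7/8y + 119/40
  leading term x: subtract (7/5)·k_3 from -14/5x - 7/8y + 119/40 → 0
  remainder 0.

S(k_3,k_4): leading monomials are coprime, so the S-polynomial reduces to 0 (Buchberger's first criterion).
Every S-polynomial of the final basis reduces to 0, so we have a Gröbner basis.
Inter-reduce: drop elements whose leading term is divisible by another's, tail-reduce, and make monic.
Reduced Gröbner basis: {y^3 + 3/5y^2 - 93/5y - 3/5, x + 5/16y - 17/16}.

Since the reduced bases disagree, the two ideals are not the same.

No, the ideals differ.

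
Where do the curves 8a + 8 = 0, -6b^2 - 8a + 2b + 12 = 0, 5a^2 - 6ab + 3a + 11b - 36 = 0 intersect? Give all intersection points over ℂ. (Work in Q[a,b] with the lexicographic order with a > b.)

Compute a lex Gröbner basis by Buchberger's algorithm.
f_1 = 8a + 8, LT = a.
f_2 = -8a - 6b^2 + 2b + 12, LT = a.
f_3 = 5a^2 - 6ab + 3a + 11b - 36, LT = a^2.

S(f_1,f_2): lcm = a. S = -3/4b^2 + 1/4b + 5/2.
  leading term b^2: no divisor's leading term divides it; move -3/4b^2 to the remainder.
  leading term b: no divisor's leading term divides it; move 1/4b to the remainder.
  leading term 1: no divisor's leading term divides it; move 5/2 to the remainder.
  remainder -3/4b^2 + 1/4b + 5/2 ≠ 0; add h_4 = -3/4b^2 + 1/4b + 5/2 to the basis.

S(f_1,f_3): lcm = a^2. S = 6/5ab + 2/5a - 11/5b + 36/5.
  leading term ab: subtract (3/20b)·f_1 from 6/5ab + 2/5a - 11/5b + 36/5 → 2/5a - 17/5b + 36/5
  leading term a: subtract (1/20)·f_1 from 2/5a - 17/5b + 36/5 → -17/5b + 34/5
  leading term b: no divisor's leading term divides it; move -17/5b to the remainder.
  leading term 1: no divisor's leading term divides it; move 34/5 to the remainder.
  remainder -17/5b + 34/5 ≠ 0; add h_5 = -17/5b + 34/5 to the basis.

The other S-polynomials (S(f_2,f_3), S(f_1,h_4), S(f_2,h_4), S(f_3,h_4), S(f_1,h_5), S(f_2,h_5), S(f_3,h_5), S(h_4,h_5)) all reduce to 0 modulo the current basis, so we have a Gröbner basis.
Inter-reduce: drop elements whose leading term is divisible by another's, tail-reduce, and make monic.
Reduced Gröbner basis: {a + 1, b - 2}.

From the last basis element, b - 2 = 0, so b takes values in {2}. Each choice, substituted upward through the basis, yields the corresponding point(s) of the solution set.
  b = 2: the earlier basis element becomes a + 1 = 0, giving a = -1 — point (-1, 2).
Substituting each solution back into the original system confirms all equations vanish.
A lex Gröbner basis triangularizes the system, enabling back-substitution.

{(-1, 2)}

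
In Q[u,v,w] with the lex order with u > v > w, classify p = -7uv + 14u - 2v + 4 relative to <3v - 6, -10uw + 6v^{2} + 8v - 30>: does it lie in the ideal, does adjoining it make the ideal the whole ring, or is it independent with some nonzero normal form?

-7uv + 14u - 2v + 4 lies in I (it reduces to 0).

First compute the reduced Gröbner basis of I by Buchberger's algorithm.
f_1 = 3v - 6, LT = v.
f_2 = -10uw + 6v^{2} + 8v - 30, LT = uw.

The S-polynomials (S(f_1,f_2)) all reduce to 0 modulo the current basis, so we have a Gröbner basis.
Inter-reduce: drop elements whose leading term is divisible by another's, tail-reduce, and make monic.
Reduced Gröbner basis: {uw - 1, v - 2}.
Label its elements g_1 = uw - 1, g_2 = v - 2.

Reduce p = -7uv + 14u - 2v + 4 modulo G:
  leading term uv: subtract (-7u)·g_2 from -7uv + 14u - 2v + 4 → -2v + 4
  leading term v: subtract (-2)·g_2 from -2v + 4 → 0
  normal form = 0.
Since the normal form is 0, p ∈ I.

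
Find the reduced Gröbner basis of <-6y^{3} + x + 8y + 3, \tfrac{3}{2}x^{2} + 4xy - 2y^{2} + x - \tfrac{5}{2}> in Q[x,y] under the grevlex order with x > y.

G = {y^{3} - \tfrac{1}{6}x - \tfrac{4}{3}y - \tfrac{1}{2}, x^{2} + \tfrac{8}{3}xy - \tfrac{4}{3}y^{2} + \tfrac{2}{3}x - \tfrac{5}{3}}

f_1 = -6y^{3} + x + 8y + 3, LT = y^{3}.
f_2 = \tfrac{3}{2}x^{2} + 4xy - 2y^{2} + x - \tfrac{5}{2}, LT = x^{2}.

The S-polynomials (S(f_1,f_2)) all reduce to 0 modulo the current basis, so we have a Gröbner basis.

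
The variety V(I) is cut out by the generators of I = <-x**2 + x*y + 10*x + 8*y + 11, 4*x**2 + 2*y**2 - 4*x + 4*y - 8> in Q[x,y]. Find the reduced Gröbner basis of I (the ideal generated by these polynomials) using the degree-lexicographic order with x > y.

This is the nonlinear analogue of row-reducing a linear system.

f_1 = -x**2 + x*y + 10*x + 8*y + 11, LT = x**2.
f_2 = 4*x**2 + 2*y**2 - 4*x + 4*y - 8, LT = x**2.

S(f_1,f_2): lcm = x**2. S = -x*y - 1/2*y**2 - 9*x - 9*y - 9.
  reduce S modulo (f_1, f_2):
  remainder -x*y - 1/2*y**2 - 9*x - 9*y - 9 ≠ 0; add g_3 = -x*y - 1/2*y**2 - 9*x - 9*y - 9 to the basis.

S(f_1,g_3): lcm = x**2*y. S = -3/2*x*y**2 - 9*x**2 - 19*x*y - 8*y**2 - 9*x - 11*y.
  reduce S modulo (f_1, f_2, g_3):
  remainder 3/4*y**3 + 51/4*y**2 + 63/2*x + 61*y + 63/2 ≠ 0; add g_4 = 3/4*y**3 + 51/4*y**2 + 63/2*x + 61*y + 63/2 to the basis.

The other S-polynomials (S(f_2,g_3), S(f_1,g_4), S(f_2,g_4), S(g_3,g_4)) all reduce to 0 modulo the current basis, so we have a Gröbner basis.
Inter-reduce: drop elements whose leading term is divisible by another's, tail-reduce, and make monic.

G = {y**3 + 17*y**2 + 42*x + 244/3*y + 42, x**2 + 1/2*y**2 - x + y - 2, x*y + 1/2*y**2 + 9*x + 9*y + 9}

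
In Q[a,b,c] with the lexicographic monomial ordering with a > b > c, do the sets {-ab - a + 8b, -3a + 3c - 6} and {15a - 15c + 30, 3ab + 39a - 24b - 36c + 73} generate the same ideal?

For a fixed monomial order, each ideal has a unique reduced Gröbner basis; comparing bases decides equality.
Buchberger on the first generating set:
f_1 = -ab - a + 8b, LT = ab.
f_2 = -3a + 3c - 6, LT = a.

S(f_1,f_2): lcm = ab. S = a + bc - 10b.
  leading term a: subtract (-\tfrac{1}{3})·f_2 from a + bc - 10b → bc - 10b + c - 2
  leading term bc: no divisor's leading term divides it; move bc to the remainder.
  leading term b: no divisor's leading term divides it; move -10b to the remainder.
  leading term c: no divisor's leading term divides it; move c to the remainder.
  leading term 1: no divisor's leading term divides it; move -2 to the remainder.
  remainder bc - 10b + c - 2 ≠ 0; add g_3 = bc - 10b + c - 2 to the basis.

The other S-polynomials (S(f_1,g_3), S(f_2,g_3)) all reduce to 0 modulo the current basis, so we have a Gröbner basis.
Inter-reduce: drop elements whose leading term is divisible by another's, tail-reduce, and make monic.
Reduced Gröbner basis: {a - c + 2, bc - 10b + c - 2}.

Buchberger on the second generating set:
h_1 = 15a - 15c + 30, LT = a.
h_2 = 3ab + 39a - 24b - 36c + 73, LT = ab.

S(h_1,h_2): lcm = ab. S = -13a - bc + 10b + 12c - \tfrac{73}{3}.
  leading term a: subtract (-\tfrac{13}{15})·h_1 from -13a - bc + 10b + 12c - \tfrac{73}{3} → -bc + 10b - c + \tfrac{5}{3}
  leading term bc: no divisor's leading term divides it; move -bc to the remainder.
  leading term b: no divisor's leading term divides it; move 10b to the remainder.
  leading term c: no divisor's leading term divides it; move -c to the remainder.
  leading term 1: no divisor's leading term divides it; move \tfrac{5}{3} to the remainder.
  remainder -bc + 10b - c + \tfrac{5}{3} ≠ 0; add k_3 = -bc + 10b - c + \tfrac{5}{3} to the basis.

The other S-polynomials (S(h_1,k_3), S(h_2,k_3)) all reduce to 0 modulo the current basis, so we have a Gröbner basis.
Inter-reduce: drop elements whose leading term is divisible by another's, tail-reduce, and make monic.
Reduced Gröbner basis: {a - c + 2, bc - 10b + c - \tfrac{5}{3}}.

The bases are distinct; the ideals are different.

No, the ideals differ.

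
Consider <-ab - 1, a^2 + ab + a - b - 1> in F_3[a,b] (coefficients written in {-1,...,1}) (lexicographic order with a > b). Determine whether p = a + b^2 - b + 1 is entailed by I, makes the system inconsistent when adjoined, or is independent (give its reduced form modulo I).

a + b^2 - b + 1 lies in I (it reduces to 0).

First compute the reduced Gröbner basis of I by Buchberger's algorithm.
f_1 = -ab - 1, LT = ab.
f_2 = a^2 + ab + a - b - 1, LT = a^2.

S(f_1,f_2): lcm = a^2b. S = -ab^2 - ab + a + b^2 + b.
  leading term ab^2: subtract (b)·f_1 from -ab^2 - ab + a + b^2 + b → -ab + a + b^2 - b
  leading term ab: subtract (1)·f_1 from -ab + a + b^2 - b → a + b^2 - b + 1
  leading term a: no divisor's leading term divides it; move a to the remainder.
  leading term b^2: no divisor's leading term divides it; move b^2 to the remainder.
  leading term b: no divisor's leading term divides it; move -b to the remainder.
  leading term 1: no divisor's leading term divides it; move 1 to the remainder.
  remainder a + b^2 - b + 1 ≠ 0; add h_3 = a + b^2 - b + 1 to the basis.

S(f_1,h_3): lcm = ab. S = -b^3 + b^2 - b + 1.
  leading term b^3: no divisor's leading term divides it; move -b^3 to the remainder.
  leading term b^2: no divisor's leading term divides it; move b^2 to the remainder.
  leading term b: no divisor's leading term divides it; move -b to the remainder.
  leading term 1: no divisor's leading term divides it; move 1 to the remainder.
  remainder -b^3 + b^2 - b + 1 ≠ 0; add h_4 = -b^3 + b^2 - b + 1 to the basis.

The other S-polynomials (S(f_2,h_3), S(f_1,h_4), S(f_2,h_4), S(h_3,h_4)) all reduce to 0 modulo the current basis, so we have a Gröbner basis.
Inter-reduce: drop elements whose leading term is divisible by another's, tail-reduce, and make monic.
Reduced Gröbner basis: {a + b^2 - b + 1, b^3 - b^2 + b - 1}.
Label its elements g_1 = a + b^2 - b + 1, g_2 = b^3 - b^2 + b - 1.

Reduce p = a + b^2 - b + 1 modulo G:
  leading term a: subtract (1)·g_1 from a + b^2 - b + 1 → 0
  normal form = 0.
Since the normal form is 0, p ∈ I.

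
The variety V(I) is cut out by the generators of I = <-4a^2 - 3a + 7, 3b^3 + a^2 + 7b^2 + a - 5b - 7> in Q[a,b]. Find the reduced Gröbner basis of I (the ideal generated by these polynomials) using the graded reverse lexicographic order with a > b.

G = {b^3 + 7/3b^2 + 1/12a - 5/3b - 7/4, a^2 + 3/4a - 7/4}

f_1 = -4a^2 - 3a + 7, LT = a^2.
f_2 = 3b^3 + a^2 + 7b^2 + a - 5b - 7, LT = b^3.

The S-polynomials (S(f_1,f_2)) all reduce to 0 modulo the current basis, so we have a Gröbner basis.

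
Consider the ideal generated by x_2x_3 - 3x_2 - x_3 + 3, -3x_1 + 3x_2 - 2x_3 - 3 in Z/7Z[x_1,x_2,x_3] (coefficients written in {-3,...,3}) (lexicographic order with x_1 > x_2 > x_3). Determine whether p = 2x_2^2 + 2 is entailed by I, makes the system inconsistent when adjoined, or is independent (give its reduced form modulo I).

2x_2^2 + 2 is independent of I; its normal form modulo I is 2x_2^2 + 2.

First compute the reduced Gröbner basis of I by Buchberger's algorithm.
f_1 = x_2x_3 - 3x_2 - x_3 + 3, LT = x_2x_3.
f_2 = -3x_1 + 3x_2 - 2x_3 - 3, LT = x_1.

The S-polynomials (S(f_1,f_2)) all reduce to 0 modulo the current basis, so we have a Gröbner basis.
Inter-reduce: drop elements whose leading term is divisible by another's, tail-reduce, and make monic.
Reduced Gröbner basis: {x_1 - x_2 + 3x_3 + 1, x_2x_3 - 3x_2 - x_3 + 3}.
Label its elements g_1 = x_1 - x_2 + 3x_3 + 1, g_2 = x_2x_3 - 3x_2 - x_3 + 3.

Reduce p = 2x_2^2 + 2 modulo G:
  leading term x_2^2: no divisor's leading term divides it; move 2x_2^2 to the remainder.
  leading term 1: no divisor's leading term divides it; move 2 to the remainder.
  normal form = 2x_2^2 + 2.
The normal form is nonzero, so p ∉ I. Since p minus its normal form lies in I, I + (p) = I + (r) where r = 2x_2^2 + 2; decide whether this ideal is the whole ring.
Run Buchberger on G together with r (pairs among the g_i already reduce to 0 since G is a Gröbner basis):
g_1 = x_1 - x_2 + 3x_3 + 1, LT = x_1.
g_2 = x_2x_3 - 3x_2 - x_3 + 3, LT = x_2x_3.
r = 2x_2^2 + 2, LT = x_2^2.

S(g_2,r): lcm = x_2^2x_3. S = -3x_2^2 - x_2x_3 + 3x_2 - x_3.
  leading term x_2^2: subtract (2)·r from -3x_2^2 - x_2x_3 + 3x_2 - x_3 → -x_2x_3 + 3x_2 - x_3 + 3
  leading term x_2x_3: subtract (-1)·g_2 from -x_2x_3 + 3x_2 - x_3 + 3 → -2x_3 - 1
  leading term x_3: no divisor's leading term divides it; move -2x_3 to the remainder.
  leading term 1: no divisor's leading term divides it; move -1 to the remainder.
  remainder -2x_3 - 1 ≠ 0; add m_4 = -2x_3 - 1 to the basis.

The other S-polynomials (S(g_1,g_2), S(g_1,r), S(g_1,m_4), S(g_2,m_4), S(r,m_4)) all reduce to 0 modulo the current basis, so we have a Gröbner basis.
Inter-reduce: drop elements whose leading term is divisible by another's, tail-reduce, and make monic.
Reduced Gröbner basis: {x_1 - x_2 + 3, x_2^2 + 1, x_3 - 3}.
The reduced Gröbner basis of I + (p) is {x_1 - x_2 + 3, x_2^2 + 1, x_3 - 3} ≠ {1}, a proper ideal, so the enlarged system stays consistent: p is independent of I, with normal form 2x_2^2 + 2.

Ideal membership is decidable via reduction modulo a Gröbner basis.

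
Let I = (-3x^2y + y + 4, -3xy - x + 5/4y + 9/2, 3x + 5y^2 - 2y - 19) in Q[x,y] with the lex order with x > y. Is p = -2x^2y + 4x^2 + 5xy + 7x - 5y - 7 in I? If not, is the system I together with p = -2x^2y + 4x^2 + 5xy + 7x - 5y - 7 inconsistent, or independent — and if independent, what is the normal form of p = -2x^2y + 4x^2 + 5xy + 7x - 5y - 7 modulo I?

First compute the reduced Gröbner basis of I by Buchberger's algorithm.
f_1 = -3x^2y + y + 4, LT = x^2y.
f_2 = -3xy - x + 5/4y + 9/2, LT = xy.
f_3 = 3x + 5y^2 - 2y - 19, LT = x.

S(f_1,f_2): lcm = x^2y. S = -1/3x^2 + 5/12xy + 3/2x - 1/3y - 4/3.
  leading term x^2: subtract (-1/9x)·f_3 from -1/3x^2 + 5/12xy + 3/2x - 1/3y - 4/3 → 5/9xy^2 + 7/36xy - 11/18x - 1/3y - 4/3
  leading term xy^2: subtract (-5/27y)·f_2 from 5/9xy^2 + 7/36xy - 11/18x - 1/3y - 4/3 → 1/108xy - 11/18x + 25/108y^2 + 1/2y - 4/3
  leading term xy: subtract (-1/324)·f_2 from 1/108xy - 11/18x + 25/108y^2 + 1/2y - 4/3 → -199/324x + 25/108y^2 + 653/1296y - 95/72
  leading term x: subtract (-199/972)·f_3 from -199/324x + 25/108y^2 + 653/1296y - 95/72 → 305/243y^2 + 367/3888y - 10127/1944
  leading term y^2: no divisor's leading term divides it; move 305/243y^2 to the remainder.
  leading term y: no divisor's leading term divides it; move 367/3888y to the remainder.
  leading term 1: no divisor's leading term divides it; move -10127/1944 to the remainder.
  remainder 305/243y^2 + 367/3888y - 10127/1944 ≠ 0; add h_4 = 305/243y^2 + 367/3888y - 10127/1944 to the basis.

S(f_1,f_3): lcm = x^2y. S = -5/3xy^3 + 2/3xy^2 + 19/3xy - 1/3y - 4/3.
  leading term xy^3: subtract (5/9y^2)·f_2 from -5/3xy^3 + 2/3xy^2 + 19/3xy - 1/3y - 4/3 → 11/9xy^2 + 19/3xy - 25/36y^3 - 5/2y^2 - 1/3y - 4/3
  leading term xy^2: subtract (-11/27y)·f_2 from 11/9xy^2 + 19/3xy - 25/36y^3 - 5/2y^2 - 1/3y - 4/3 → 160/27xy - 25/36y^3 - 215/108y^2 + 3/2y - 4/3
  leading term xy: subtract (-160/81)·f_2 from 160/27xy - 25/36y^3 - 215/108y^2 + 3/2y - 4/3 → -160/81x - 25/36y^3 - 215/108y^2 + 643/162y + 68/9
  leading term x: subtract (-160/243)·f_3 from -160/81x - 25/36y^3 - 215/108y^2 + 643/162y + 68/9 → -25/36y^3 + 1265/972y^2 + 1289/486y - 1204/243
  leading term y^3: subtract (-135/244y)·h_4 from -25/36y^3 + 1265/972y^2 + 1289/486y - 1204/243 → 1284185/948672y^2 - 109081/474336y - 1204/243
  leading term y^2: subtract (256837/238144)·h_4 from 1284185/948672y^2 - 109081/474336y - 1204/243 → -1264137/3810304y + 1264137/1905152
  leading term y: no divisor's leading term divides it; move -1264137/3810304y to the remainder.
  leading term 1: no divisor's leading term divides it; move 1264137/1905152 to the remainder.
  remainder -1264137/3810304y + 1264137/1905152 ≠ 0; add h_5 = -1264137/3810304y + 1264137/1905152 to the basis.

The other S-polynomials (S(f_2,f_3), S(f_1,h_4), S(f_2,h_4), S(f_3,h_4), S(f_1,h_5), S(f_2,h_5), S(f_3,h_5), S(h_4,h_5)) all reduce to 0 modulo the current basis, so we have a Gröbner basis.
Inter-reduce: drop elements whose leading term is divisible by another's, tail-reduce, and make monic.
Reduced Gröbner basis: {x - 1, y - 2}.
Label its elements g_1 = x - 1, g_2 = y - 2.

Reduce p = -2x^2y + 4x^2 + 5xy + 7x - 5y - 7 modulo G:
  leading term x^2y: subtract (-2xy)·g_1 from -2x^2y + 4x^2 + 5xy + 7x - 5y - 7 → 4x^2 + 3xy + 7x - 5y - 7
  leading term x^2: subtract (4x)·g_1 from 4x^2 + 3xy + 7x - 5y - 7 → 3xy + 11x - 5y - 7
  leading term xy: subtract (3y)·g_1 from 3xy + 11x - 5y - 7 → 11x - 2y - 7
  leading term x: subtract (11)·g_1 from 11x - 2y - 7 → -2y + 4
  leading term y: subtract (-2)·g_2 from -2y + 4 → 0
  normal form = 0.
Since the normal form is 0, p ∈ I.

-2x^2y + 4x^2 + 5xy + 7x - 5y - 7 lies in I (it reduces to 0).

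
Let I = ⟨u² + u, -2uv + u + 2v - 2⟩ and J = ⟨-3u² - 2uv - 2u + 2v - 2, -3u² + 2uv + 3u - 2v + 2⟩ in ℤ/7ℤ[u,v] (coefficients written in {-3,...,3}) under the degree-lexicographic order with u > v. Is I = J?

Yes, the ideals are equal.

Since reduced Gröbner bases are canonical representatives of ideals under a given ordering, it suffices to compute and compare them.
Buchberger on the first generating set:
f_1 = u² + u, LT = u².
f_2 = -2uv + u + 2v - 2, LT = uv.

S(f_1,f_2): lcm = u²v. S = -3u² + 2uv - u.
  leading term u²: subtract (-3)·f_1 from -3u² + 2uv - u → 2uv + 2u
  leading term uv: subtract (-1)·f_2 from 2uv + 2u → 3u + 2v - 2
  leading term u: no divisor's leading term divides it; move 3u to the remainder.
  leading term v: no divisor's leading term divides it; move 2v to the remainder.
  leading term 1: no divisor's leading term divides it; move -2 to the remainder.
  remainder 3u + 2v - 2 ≠ 0; add g_3 = 3u + 2v - 2 to the basis.

S(f_2,g_3): lcm = uv. S = -3v² + 3u + 2v + 1.
  leading term v²: no divisor's leading term divides it; move -3v² to the remainder.
  leading term u: subtract (1)·g_3 from 3u + 2v + 1 → 3
  leading term 1: no divisor's leading term divides it; move 3 to the remainder.
  remainder -3v² + 3 ≠ 0; add g_4 = -3v² + 3 to the basis.

The other S-polynomials (S(f_1,g_3), S(f_1,g_4), S(f_2,g_4), S(g_3,g_4)) all reduce to 0 modulo the current basis, so we have a Gröbner basis.
Inter-reduce: drop elements whose leading term is divisible by another's, tail-reduce, and make monic.
Reduced Gröbner basis: {v² - 1, u + 3v - 3}.

Buchberger on the second generating set:
h_1 = -3u² - 2uv - 2u + 2v - 2, LT = u².
h_2 = -3u² + 2uv + 3u - 2v + 2, LT = u².

S(h_1,h_2): lcm = u². S = -uv - 3u + v - 1.
  leading term uv: no divisor's leading term divides it; move -uv to the remainder.
  leading term u: no divisor's leading term divides it; move -3u to the remainder.
  leading term v: no divisor's leading term divides it; move v to the remainder.
  leading term 1: no divisor's leading term divides it; move -1 to the remainder.
  remainder -uv - 3u + v - 1 ≠ 0; add k_3 = -uv - 3u + v - 1 to the basis.

S(h_1,k_3): lcm = u²v. S = 3uv² - 3u² - 3uv - 3v² - u + 3v.
  leading term uv²: subtract (-3v)·k_3 from 3uv² - 3u² - 3uv - 3v² - u + 3v → -3u² + 2uv - u
  leading term u²: subtract (1)·h_1 from -3u² + 2uv - u → -3uv + u - 2v + 2
  leading term uv: subtract (3)·k_3 from -3uv + u - 2v + 2 → 3u + 2v - 2
  leading term u: no divisor's leading term divides it; move 3u to the remainder.
  leading term v: no divisor's leading term divides it; move 2v to the remainder.
  leading term 1: no divisor's leading term divides it; move -2 to the remainder.
  remainder 3u + 2v - 2 ≠ 0; add k_4 = 3u + 2v - 2 to the basis.

S(k_3,k_4): lcm = uv. S = -3v² + 3u + 2v + 1.
  leading term v²: no divisor's leading term divides it; move -3v² to the remainder.
  leading term u: subtract (1)·k_4 from 3u + 2v + 1 → 3
  leading term 1: no divisor's leading term divides it; move 3 to the remainder.
  remainder -3v² + 3 ≠ 0; add k_5 = -3v² + 3 to the basis.

The other S-polynomials (S(h_2,k_3), S(h_1,k_4), S(h_2,k_4), S(h_1,k_5), S(h_2,k_5), S(k_3,k_5), S(k_4,k_5)) all reduce to 0 modulo the current basis, so we have a Gröbner basis.
Inter-reduce: drop elements whose leading term is divisible by another's, tail-reduce, and make monic.
Reduced Gröbner basis: {v² - 1, u + 3v - 3}.

The two bases agree; hence the ideals are identical.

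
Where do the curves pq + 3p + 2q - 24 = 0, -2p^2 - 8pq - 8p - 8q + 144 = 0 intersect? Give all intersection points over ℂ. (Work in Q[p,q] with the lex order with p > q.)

{(4, 2), (1 + sqrt(11)*I, 3/2 - 3*sqrt(11)*I/2), (1 - sqrt(11)*I, 3/2 + 3*sqrt(11)*I/2)}

Compute a lex Gröbner basis by Buchberger's algorithm.
f_1 = pq + 3p + 2q - 24, LT = pq.
f_2 = -2p^2 - 8pq - 8p - 8q + 144, LT = p^2.

S(f_1,f_2): lcm = p^2q. S = 3p^2 - 4pq^2 - 2pq - 24p - 4q^2 + 72q.
  reduce S modulo (f_1, f_2):
  remainder -30p + 4q^2 - 32q + 168 ≠ 0; add h_3 = -30p + 4q^2 - 32q + 168 to the basis.

S(f_1,h_3): lcm = pq. S = 3p + 2/15q^3 - 16/15q^2 + 38/5q - 24.
  reduce S modulo (f_1, f_2, h_3):
  remainder 2/15q^3 - 2/3q^2 + 22/5q - 36/5 ≠ 0; add h_4 = 2/15q^3 - 2/3q^2 + 22/5q - 36/5 to the basis.

The other S-polynomials (S(f_2,h_3), S(f_1,h_4), S(f_2,h_4), S(h_3,h_4)) all reduce to 0 modulo the current basis, so we have a Gröbner basis.
Inter-reduce: drop elements whose leading term is divisible by another's, tail-reduce, and make monic.
Reduced Gröbner basis: {p - 2/15q^2 + 16/15q - 28/5, q^3 - 5q^2 + 33q - 54}.

From the last basis element, q^3 - 5q^2 + 33q - 54 = 0, so q takes values in {2, 3/2 - 3*sqrt(11)*I/2, 3/2 + 3*sqrt(11)*I/2}. Each choice, substituted upward through the basis, yields the corresponding point(s) of the solution set.
  q = 2: the earlier basis element becomes p - 4 = 0, giving p = 4 — point (4, 2).
  q = 3/2 - 3*sqrt(11)*I/2: the earlier basis element becomes p - 1 - sqrt(11)*I = 0, giving p = 1 + sqrt(11)*I — point (1 + sqrt(11)*I, 3/2 - 3*sqrt(11)*I/2).
  q = 3/2 + 3*sqrt(11)*I/2: the earlier basis element becomes p - 1 + sqrt(11)*I = 0, giving p = 1 - sqrt(11)*I — point (1 - sqrt(11)*I, 3/2 + 3*sqrt(11)*I/2).
A lex Gröbner basis triangularizes the system, enabling back-substitution.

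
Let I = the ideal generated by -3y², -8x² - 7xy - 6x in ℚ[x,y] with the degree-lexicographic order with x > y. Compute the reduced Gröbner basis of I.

f_1 = -3y², LT = y².
f_2 = -8x² - 7xy - 6x, LT = x².

S(f_1,f_2): leading monomials are coprime, so the S-polynomial reduces to 0 (Buchberger's first criterion).
Every S-polynomial of the final basis reduces to 0, so we have a Gröbner basis.

G = {x² + ⅞xy + ¾x, y²}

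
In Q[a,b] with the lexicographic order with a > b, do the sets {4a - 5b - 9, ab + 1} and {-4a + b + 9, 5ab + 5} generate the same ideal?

No, the ideals differ.

Since reduced Gröbner bases are canonical representatives of ideals under a given ordering, it suffices to compute and compare them.
Buchberger on the first generating set:
f_1 = 4a - 5b - 9, LT = a.
f_2 = ab + 1, LT = ab.

S(f_1,f_2): lcm = ab. S = -5/4b^2 - 9/4b - 1.
  reduce S modulo (f_1, f_2):
  remainder -5/4b^2 - 9/4b - 1 ≠ 0; add g_3 = -5/4b^2 - 9/4b - 1 to the basis.

The other S-polynomials (S(f_1,g_3), S(f_2,g_3)) all reduce to 0 modulo the current basis, so we have a Gröbner basis.
Inter-reduce: drop elements whose leading term is divisible by another's, tail-reduce, and make monic.
Reduced Gröbner basis: {a - 5/4b - 9/4, b^2 + 9/5b + 4/5}.

Buchberger on the second generating set:
h_1 = -4a + b + 9, LT = a.
h_2 = 5ab + 5, LT = ab.

S(h_1,h_2): lcm = ab. S = -1/4b^2 - 9/4b - 1.
  reduce S modulo (h_1, h_2):
  remainder -1/4b^2 - 9/4b - 1 ≠ 0; add k_3 = -1/4b^2 - 9/4b - 1 to the basis.

The other S-polynomials (S(h_1,k_3), S(h_2,k_3)) all reduce to 0 modulo the current basis, so we have a Gröbner basis.
Inter-reduce: drop elements whose leading term is divisible by another's, tail-reduce, and make monic.
Reduced Gröbner basis: {a - 1/4b - 9/4, b^2 + 9b + 4}.

Since the reduced bases disagree, the two ideals are not the same.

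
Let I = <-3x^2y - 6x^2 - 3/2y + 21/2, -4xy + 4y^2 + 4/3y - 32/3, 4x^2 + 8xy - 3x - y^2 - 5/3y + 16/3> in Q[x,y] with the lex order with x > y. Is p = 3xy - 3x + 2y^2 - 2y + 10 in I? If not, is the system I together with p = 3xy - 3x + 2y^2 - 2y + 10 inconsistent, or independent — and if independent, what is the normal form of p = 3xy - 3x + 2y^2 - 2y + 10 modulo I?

First compute the reduced Gröbner basis of I by Buchberger's algorithm.
f_1 = -3x^2y - 6x^2 - 3/2y + 21/2, LT = x^2y.
f_2 = -4xy + 4y^2 + 4/3y - 32/3, LT = xy.
f_3 = 4x^2 + 8xy - 3x - y^2 - 5/3y + 16/3, LT = x^2.

S(f_1,f_2): lcm = x^2y. S = 2x^2 + xy^2 + 1/3xy - 8/3x + 1/2y - 7/2.
  leading term x^2: subtract (1/2)·f_3 from 2x^2 + xy^2 + 1/3xy - 8/3x + 1/2y - 7/2 → xy^2 - 11/3xy - 7/6x + 1/2y^2 + 4/3y - 37/6
  leading term xy^2: subtract (-1/4y)·f_2 from xy^2 - 11/3xy - 7/6x + 1/2y^2 + 4/3y - 37/6 → -11/3xy - 7/6x + y^3 + 5/6y^2 - 4/3y - 37/6
  leading term xy: subtract (11/12)·f_2 from -11/3xy - 7/6x + y^3 + 5/6y^2 - 4/3y - 37/6 → -7/6x + y^3 - 17/6y^2 - 23/9y + 65/18
  leading term x: no divisor's leading term divides it; move -7/6x to the remainder.
  leading term y^3: no divisor's leading term divides it; move y^3 to the remainder.
  leading term y^2: no divisor's leading term divides it; move -17/6y^2 to the remainder.
  leading term y: no divisor's leading term divides it; move -23/9y to the remainder.
  leading term 1: no divisor's leading term divides it; move 65/18 to the remainder.
  remainder -7/6x + y^3 - 17/6y^2 - 23/9y + 65/18 ≠ 0; add h_4 = -7/6x + y^3 - 17/6y^2 - 23/9y + 65/18 to the basis.

S(f_1,f_3): lcm = x^2y. S = 2x^2 - 2xy^2 + 3/4xy + 1/4y^3 + 5/12y^2 - 5/6y - 7/2.
  leading term x^2: subtract (1/2)·f_3 from 2x^2 - 2xy^2 + 3/4xy + 1/4y^3 + 5/12y^2 - 5/6y - 7/2 → -2xy^2 - 13/4xy + 3/2x + 1/4y^3 + 11/12y^2 - 37/6
  leading term xy^2: subtract (1/2y)·f_2 from -2xy^2 - 13/4xy + 3/2x + 1/4y^3 + 11/12y^2 - 37/6 → -13/4xy + 3/2x - 7/4y^3 + 1/4y^2 + 16/3y - 37/6
  leading term xy: subtract (13/16)·f_2 from -13/4xy + 3/2x - 7/4y^3 + 1/4y^2 + 16/3y - 37/6 → 3/2x - 7/4y^3 - 3y^2 + 17/4y + 5/2
  leading term x: subtract (-9/7)·h_4 from 3/2x - 7/4y^3 - 3y^2 + 17/4y + 5/2 → -13/28y^3 - 93/14y^2 + 27/28y + 50/7
  leading term y^3: no divisor's leading term divides it; move -13/28y^3 to the remainder.
  leading term y^2: no divisor's leading term divides it; move -93/14y^2 to the remainder.
  leading term y: no divisor's leading term divides it; move 27/28y to the remainder.
  leading term 1: no divisor's leading term divides it; move 50/7 to the remainder.
  remainder -13/28y^3 - 93/14y^2 + 27/28y + 50/7 ≠ 0; add h_5 = -13/28y^3 - 93/14y^2 + 27/28y + 50/7 to the basis.

S(f_1,h_4): lcm = x^2y. S = 2x^2 + 6/7xy^4 - 17/7xy^3 - 46/21xy^2 + 65/21xy + 1/2y - 7/2.
  leading term x^2: subtract (1/2)·f_3 from 2x^2 + 6/7xy^4 - 17/7xy^3 - 46/21xy^2 + 65/21xy + 1/2y - 7/2 → 6/7xy^4 - 17/7xy^3 - 46/21xy^2 - 19/21xy + 3/2x + 1/2y^2 + 4/3y - 37/6
  leading term xy^4: subtract (-3/14y^3)·f_2 from 6/7xy^4 - 17/7xy^3 - 46/21xy^2 - 19/21xy + 3/2x + 1/2y^2 + 4/3y - 37/6 → -17/7xy^3 - 46/21xy^2 - 19/21xy + 3/2x + 6/7y^5 + 2/7y^4 - 16/7y^3 + 1/2y^2 + 4/3y - 37/6
  leading term xy^3: subtract (17/28y^2)·f_2 from -17/7xy^3 - 46/21xy^2 - 19/21xy + 3/2x + 6/7y^5 + 2/7y^4 - 16/7y^3 + 1/2y^2 + 4/3y - 37/6 → -46/21xy^2 - 19/21xy + 3/2x + 6/7y^5 - 15/7y^4 - 65/21y^3 + 293/42y^2 + 4/3y - 37/6
  leading term xy^2: subtract (23/42y)·f_2 from -46/21xy^2 - 19/21xy + 3/2x + 6/7y^5 - 15/7y^4 - 65/21y^3 + 293/42y^2 + 4/3y - 37/6 → -19/21xy + 3/2x + 6/7y^5 - 15/7y^4 - 37/7y^3 + 787/126y^2 + 452/63y - 37/6
  leading term xy: subtract (19/84)·f_2 from -19/21xy + 3/2x + 6/7y^5 - 15/7y^4 - 37/7y^3 + 787/126y^2 + 452/63y - 37/6 → 3/2x + 6/7y^5 - 15/7y^4 - 37/7y^3 + 673/126y^2 + 433/63y - 473/126
  leading term x: subtract (-9/7)·h_4 from 3/2x + 6/7y^5 - 15/7y^4 - 37/7y^3 + 673/126y^2 + 433/63y - 473/126 → 6/7y^5 - 15/7y^4 - 4y^3 + 107/63y^2 + 226/63y + 8/9
  leading term y^5: subtract (-24/13y^2)·h_5 from 6/7y^5 - 15/7y^4 - 4y^3 + 107/63y^2 + 226/63y + 8/9 → -1311/91y^4 - 202/91y^3 + 12191/819y^2 + 226/63y + 8/9
  leading term y^4: subtract (5244/169y)·h_5 from -1311/91y^4 - 202/91y^3 + 12191/819y^2 + 226/63y + 8/9 → 34460/169y^3 - 22870/1521y^2 - 331658/1521y + 8/9
  leading term y^3: subtract (-964880/2197)·h_5 from 34460/169y^3 - 22870/1521y^2 - 331658/1521y + 8/9 → -57983350/19773y^2 + 4062226/19773y + 62045576/19773
  leading term y^2: no divisor's leading term divides it; move -57983350/19773y^2 to the remainder.
  leading term y: no divisor's leading term divides it; move 4062226/19773y to the remainder.
  leading term 1: no divisor's leading term divides it; move 62045576/19773 to the remainder.
  remainder -57983350/19773y^2 + 4062226/19773y + 62045576/19773 ≠ 0; add h_6 = -57983350/19773y^2 + 4062226/19773y + 62045576/19773 to the basis.

S(f_2,h_4): lcm = xy. S = 6/7y^4 - 17/7y^3 - 67/21y^2 + 58/21y + 8/3.
  leading term y^4: subtract (-24/13y)·h_5 from 6/7y^4 - 17/7y^3 - 67/21y^2 + 58/21y + 8/3 → -191/13y^3 - 55/39y^2 + 622/39y + 8/3
  leading term y^3: subtract (5348/169)·h_5 from -191/13y^3 - 55/39y^2 + 622/39y + 8/3 → 105863/507y^2 - 7385/507y - 113248/507
  leading term y^2: subtract (-4128657/57983350)·h_6 from 105863/507y^2 - 7385/507y - 113248/507 → 1807092/28991675y + 1807092/28991675
  leading term y: no divisor's leading term divides it; move 1807092/28991675y to the remainder.
  leading term 1: no divisor's leading term divides it; move 1807092/28991675 to the remainder.
  remainder 1807092/28991675y + 1807092/28991675 ≠ 0; add h_7 = 1807092/28991675y + 1807092/28991675 to the basis.

The other S-polynomials (S(f_2,f_3), S(f_3,h_4), S(f_1,h_5), S(f_2,h_5), S(f_3,h_5), S(h_4,h_5), S(f_1,h_6), S(f_2,h_6), S(f_3,h_6), S(h_4,h_6), S(h_5,h_6), S(f_1,h_7), S(f_2,h_7), S(f_3,h_7), S(h_4,h_7), S(h_5,h_7), S(h_6,h_7)) all reduce to 0 modulo the current basis, so we have a Gröbner basis.
Inter-reduce: drop elements whose leading term is divisible by another's, tail-reduce, and make monic.
Reduced Gröbner basis: {x - 2, y + 1}.
Label its elements g_1 = x - 2, g_2 = y + 1.

Reduce p = 3xy - 3x + 2y^2 - 2y + 10 modulo G:
  leading term xy: subtract (3y)·g_1 from 3xy - 3x + 2y^2 - 2y + 10 → -3x + 2y^2 + 4y + 10
  leading term x: subtract (-3)·g_1 from -3x + 2y^2 + 4y + 10 → 2y^2 + 4y + 4
  leading term y^2: subtract (2y)·g_2 from 2y^2 + 4y + 4 → 2y + 4
  leading term y: subtract (2)·g_2 from 2y + 4 → 2
  leading term 1: no divisor's leading term divides it; move 2 to the remainder.
  normal form = 2.
The normal form is nonzero, so p ∉ I. Since p minus its normal form lies in I, I + (p) = I + (r) where r = 2; decide whether this ideal is the whole ring.
Here r = 2 is a nonzero constant, hence a unit: 1 ∈ I + (p), the Gröbner basis of I + (p) is {1}, and the enlarged system has no common solution — adjoining p is inconsistent.

Adjoining 3xy - 3x + 2y^2 - 2y + 10 makes the ideal the whole ring: the system is inconsistent.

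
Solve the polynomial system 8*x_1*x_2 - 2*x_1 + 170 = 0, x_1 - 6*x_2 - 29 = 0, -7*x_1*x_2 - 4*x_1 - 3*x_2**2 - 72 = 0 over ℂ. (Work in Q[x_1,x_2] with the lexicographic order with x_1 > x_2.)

Compute a lex Gröbner basis by Buchberger's algorithm.
f_1 = 8*x_1*x_2 - 2*x_1 + 170, LT = x_1*x_2.
f_2 = x_1 - 6*x_2 - 29, LT = x_1.
f_3 = -7*x_1*x_2 - 4*x_1 - 3*x_2**2 - 72, LT = x_1*x_2.

S(f_1,f_2): lcm = x_1*x_2. S = -1/4*x_1 + 6*x_2**2 + 29*x_2 + 85/4.
  reduce S modulo (f_1, f_2, f_3):
  remainder 6*x_2**2 + 55/2*x_2 + 14 ≠ 0; add h_4 = 6*x_2**2 + 55/2*x_2 + 14 to the basis.

S(f_1,f_3): lcm = x_1*x_2. S = -23/28*x_1 - 3/7*x_2**2 + 307/28.
  reduce S modulo (f_1, f_2, f_3, h_4):
  remainder -83/28*x_2 - 83/7 ≠ 0; add h_5 = -83/28*x_2 - 83/7 to the basis.

The other S-polynomials (S(f_2,f_3), S(f_1,h_4), S(f_2,h_4), S(f_3,h_4), S(f_1,h_5), S(f_2,h_5), S(f_3,h_5), S(h_4,h_5)) all reduce to 0 modulo the current basis, so we have a Gröbner basis.
Inter-reduce: drop elements whose leading term is divisible by another's, tail-reduce, and make monic.
Reduced Gröbner basis: {x_1 - 5, x_2 + 4}.

Since the basis is lex-ordered, x_2 + 4 is univariate in x_2. Its roots are {-4}. Back-substituting each root into the other basis elements fixes the other coordinates.
  x_2 = -4: the earlier basis element becomes x_1 - 5 = 0, giving x_1 = 5 — point (5, -4).

{(5, -4)}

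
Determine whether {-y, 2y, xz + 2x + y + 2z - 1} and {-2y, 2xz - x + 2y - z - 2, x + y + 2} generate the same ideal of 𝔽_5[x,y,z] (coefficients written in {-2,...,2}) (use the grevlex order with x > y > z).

No, the ideals differ.

Since reduced Gröbner bases are canonical representatives of ideals under a given ordering, it suffices to compute and compare them.
Buchberger on the first generating set:
f_1 = -y, LT = y.
f_2 = 2y, LT = y.
f_3 = xz + 2x + y + 2z - 1, LT = xz.

The S-polynomials (S(f_1,f_2), S(f_1,f_3), S(f_2,f_3)) all reduce to 0 modulo the current basis, so we have a Gröbner basis.
Inter-reduce: drop elements whose leading term is divisible by another's, tail-reduce, and make monic.
Reduced Gröbner basis: {xz + 2x + 2z - 1, y}.

Buchberger on the second generating set:
h_1 = -2y, LT = y.
h_2 = 2xz - x + 2y - z - 2, LT = xz.
h_3 = x + y + 2, LT = x.

The S-polynomials (S(h_1,h_2), S(h_1,h_3), S(h_2,h_3)) all reduce to 0 modulo the current basis, so we have a Gröbner basis.
Inter-reduce: drop elements whose leading term is divisible by another's, tail-reduce, and make monic.
Reduced Gröbner basis: {x + 2, y}.

Since the reduced bases disagree, the two ideals are not the same.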